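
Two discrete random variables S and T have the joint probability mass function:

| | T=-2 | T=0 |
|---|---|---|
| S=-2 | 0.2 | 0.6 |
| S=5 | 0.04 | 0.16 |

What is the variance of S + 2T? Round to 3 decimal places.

E[S] = -0.6,  E[T] = -0.48,  E[ST] = 0.4
var(S) = 8.2 − (-0.6)² = 7.84;  var(T) = 0.96 − (-0.48)² = 0.7296
cov(S,T) = 0.4 − (-0.6)(-0.48) = 0.112
var(S + 2T) = (1)²·7.84 + (2)²·0.7296 + 2·(1)·(2)·0.112 = 11.2064

11.206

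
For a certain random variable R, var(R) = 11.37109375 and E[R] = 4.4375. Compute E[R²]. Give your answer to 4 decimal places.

E[R²] = var(R) + (E[R])² = 11.37109375 + (4.4375)² = 31.0625

31.0625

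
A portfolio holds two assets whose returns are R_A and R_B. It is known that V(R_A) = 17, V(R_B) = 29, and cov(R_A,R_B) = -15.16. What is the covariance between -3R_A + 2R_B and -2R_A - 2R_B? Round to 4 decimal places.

cov(-3R_A + 2R_B, -2R_A - 2R_B) = (-3)(-2)V(R_A) + (2)(-2)V(R_B) + [(-3)(-2) + (2)(-2)]cov(R_A,R_B)
= 6·17 + -4·29 + 2·-15.16 = -44.32

-44.3200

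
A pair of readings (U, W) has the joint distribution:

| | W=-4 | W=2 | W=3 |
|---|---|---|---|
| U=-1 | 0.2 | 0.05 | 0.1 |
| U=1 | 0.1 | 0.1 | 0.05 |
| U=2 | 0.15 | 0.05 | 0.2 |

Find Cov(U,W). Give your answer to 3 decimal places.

0.795

E[U] = 0.7,  E[W] = -0.35
E[UW] = 0.55
Cov(U,W) = E[UW] − E[U]E[W] = 0.55 − (0.7)(-0.35) = 0.795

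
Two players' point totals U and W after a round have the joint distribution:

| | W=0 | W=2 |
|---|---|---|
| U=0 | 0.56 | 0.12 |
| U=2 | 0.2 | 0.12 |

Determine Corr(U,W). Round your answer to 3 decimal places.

0.217

E[U] = 0.64,  E[W] = 0.48
E[UW] = 0.48
cov(U,W) = E[UW] − E[U]E[W] = 0.48 − (0.64)(0.48) = 0.1728
var(U) = 0.8704,  var(W) = 0.7296
ρ = 0.1728 / √(0.8704·0.7296) ≈ 0.217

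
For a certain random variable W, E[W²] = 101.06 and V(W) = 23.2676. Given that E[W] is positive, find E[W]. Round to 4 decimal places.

8.8200

(E[W])² = E[W²] − V(W) = 101.06 − 23.2676 = 77.7924
E[W] = √77.7924 = 8.82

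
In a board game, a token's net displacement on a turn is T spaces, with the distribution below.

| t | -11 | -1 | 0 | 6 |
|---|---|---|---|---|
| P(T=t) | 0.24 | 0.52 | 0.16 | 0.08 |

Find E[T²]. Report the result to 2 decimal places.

E[T²] = (-11)²(0.24) + (-1)²(0.52) + (0)²(0.16) + (6)²(0.08) = 32.44

32.44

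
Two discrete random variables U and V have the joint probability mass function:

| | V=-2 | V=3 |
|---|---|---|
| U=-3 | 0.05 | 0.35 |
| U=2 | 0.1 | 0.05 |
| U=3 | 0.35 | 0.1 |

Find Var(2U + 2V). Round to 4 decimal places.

E[U] = 0.45,  E[V] = 0.5,  E[UV] = -4.15
Var(U) = 8.25 − (0.45)² = 8.0475;  Var(V) = 6.5 − (0.5)² = 6.25
Cov(U,V) = -4.15 − (0.45)(0.5) = -4.375
Var(2U + 2V) = (2)²·8.0475 + (2)²·6.25 + 2·(2)·(2)·-4.375 = 22.19

22.1900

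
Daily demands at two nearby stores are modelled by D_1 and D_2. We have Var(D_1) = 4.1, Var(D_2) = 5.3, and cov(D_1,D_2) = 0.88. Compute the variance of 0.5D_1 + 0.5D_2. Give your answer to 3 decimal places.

2.790

Var(0.5D_1 + 0.5D_2) = (0.5)²·Var(D_1) + (0.5)²·Var(D_2) + 2·(0.5)·(0.5)·cov(D_1,D_2)
= 0.25·4.1 + 0.25·5.3 + 0.5·0.88 = 2.79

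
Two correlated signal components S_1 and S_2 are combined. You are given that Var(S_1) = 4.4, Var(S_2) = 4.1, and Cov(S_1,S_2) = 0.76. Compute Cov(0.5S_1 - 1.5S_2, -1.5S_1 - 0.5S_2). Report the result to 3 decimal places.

Cov(0.5S_1 - 1.5S_2, -1.5S_1 - 0.5S_2) = (0.5)(-1.5)Var(S_1) + (-1.5)(-0.5)Var(S_2) + [(0.5)(-0.5) + (-1.5)(-1.5)]Cov(S_1,S_2)
= -0.75·4.4 + 0.75·4.1 + 2·0.76 = 1.295

1.295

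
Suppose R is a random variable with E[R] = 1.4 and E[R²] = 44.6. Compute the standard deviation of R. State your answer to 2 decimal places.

6.53

var(R) = 44.6 − (1.4)² = 42.64
σ(R) = √42.64 ≈ 6.53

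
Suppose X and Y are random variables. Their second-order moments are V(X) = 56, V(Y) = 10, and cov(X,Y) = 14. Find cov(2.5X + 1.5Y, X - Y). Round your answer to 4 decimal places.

cov(2.5X + 1.5Y, X - Y) = (2.5)(1)V(X) + (1.5)(-1)V(Y) + [(2.5)(-1) + (1.5)(1)]cov(X,Y)
= 2.5·56 + -1.5·10 + -1·14 = 111

111.0000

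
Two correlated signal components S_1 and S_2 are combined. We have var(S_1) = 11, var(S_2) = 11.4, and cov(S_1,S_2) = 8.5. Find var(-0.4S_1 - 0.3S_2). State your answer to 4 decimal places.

var(-0.4S_1 - 0.3S_2) = (-0.4)²·var(S_1) + (-0.3)²·var(S_2) + 2·(-0.4)·(-0.3)·cov(S_1,S_2)
= 0.16·11 + 0.09·11.4 + 0.24·8.5 = 4.826

4.8260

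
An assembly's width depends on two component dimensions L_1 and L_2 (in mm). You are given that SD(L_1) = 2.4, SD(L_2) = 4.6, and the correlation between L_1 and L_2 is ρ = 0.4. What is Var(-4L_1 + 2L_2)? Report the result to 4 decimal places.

Var(L_1) = (2.4)² = 5.76;  Var(L_2) = (4.6)² = 21.16
Cov(L_1,L_2) = ρ·SD(L_1)·SD(L_2) = 0.4·2.4·4.6 = 4.416
Var(-4L_1 + 2L_2) = (-4)²·Var(L_1) + (2)²·Var(L_2) + 2·(-4)·(2)·Cov(L_1,L_2)
= 16·5.76 + 4·21.16 + -16·4.416 = 106.144

106.1440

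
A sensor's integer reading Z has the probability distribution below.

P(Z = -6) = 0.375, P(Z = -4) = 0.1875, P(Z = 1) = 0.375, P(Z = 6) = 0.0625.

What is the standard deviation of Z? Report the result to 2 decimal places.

3.75

E[Z] = (-6)(0.375) + (-4)(0.1875) + (1)(0.375) + (6)(0.0625) = -2.25
E[Z²] = (-6)²(0.375) + (-4)²(0.1875) + (1)²(0.375) + (6)²(0.0625) = 19.125
Var(Z) = E[Z²] − (E[Z])² = 19.125 − (-2.25)² = 14.0625
SD(Z) = √14.0625 ≈ 3.75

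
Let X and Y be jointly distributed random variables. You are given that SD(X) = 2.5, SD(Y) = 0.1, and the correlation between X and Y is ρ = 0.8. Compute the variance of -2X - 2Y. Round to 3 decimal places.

26.640

Var(X) = (2.5)² = 6.25;  Var(Y) = (0.1)² = 0.01
cov(X,Y) = ρ·SD(X)·SD(Y) = 0.8·2.5·0.1 = 0.2
Var(-2X - 2Y) = (-2)²·Var(X) + (-2)²·Var(Y) + 2·(-2)·(-2)·cov(X,Y)
= 4·6.25 + 4·0.01 + 8·0.2 = 26.64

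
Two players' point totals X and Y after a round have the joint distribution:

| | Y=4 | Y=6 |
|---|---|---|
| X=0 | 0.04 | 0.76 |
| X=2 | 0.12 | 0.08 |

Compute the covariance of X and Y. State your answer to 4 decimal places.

-0.3520

E[X] = 0.4,  E[Y] = 5.68
E[XY] = 1.92
Cov(X,Y) = E[XY] − E[X]E[Y] = 1.92 − (0.4)(5.68) = -0.352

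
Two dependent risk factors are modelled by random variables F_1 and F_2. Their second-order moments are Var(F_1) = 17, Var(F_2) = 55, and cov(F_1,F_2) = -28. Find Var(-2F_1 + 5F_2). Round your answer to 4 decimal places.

Var(-2F_1 + 5F_2) = (-2)²·Var(F_1) + (5)²·Var(F_2) + 2·(-2)·(5)·cov(F_1,F_2)
= 4·17 + 25·55 + -20·-28 = 2003

2003.0000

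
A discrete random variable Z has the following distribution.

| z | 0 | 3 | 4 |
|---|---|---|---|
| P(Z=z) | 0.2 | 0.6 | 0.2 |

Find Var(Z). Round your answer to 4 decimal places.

1.8400

E[Z] = (0)(0.2) + (3)(0.6) + (4)(0.2) = 2.6
E[Z²] = (0)²(0.2) + (3)²(0.6) + (4)²(0.2) = 8.6
Var(Z) = E[Z²] − (E[Z])² = 8.6 − (2.6)² = 1.84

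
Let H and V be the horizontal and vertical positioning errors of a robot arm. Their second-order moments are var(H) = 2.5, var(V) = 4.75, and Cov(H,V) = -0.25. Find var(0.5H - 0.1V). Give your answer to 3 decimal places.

var(0.5H - 0.1V) = (0.5)²·var(H) + (-0.1)²·var(V) + 2·(0.5)·(-0.1)·Cov(H,V)
= 0.25·2.5 + 0.01·4.75 + -0.1·-0.25 = 0.6975

0.698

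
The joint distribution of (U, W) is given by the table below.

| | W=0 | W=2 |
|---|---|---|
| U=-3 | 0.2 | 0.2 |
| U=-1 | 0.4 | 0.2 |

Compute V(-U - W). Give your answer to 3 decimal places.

E[U] = -1.8,  E[W] = 0.8,  E[UW] = -1.6
V(U) = 4.2 − (-1.8)² = 0.96;  V(W) = 1.6 − (0.8)² = 0.96
Cov(U,W) = -1.6 − (-1.8)(0.8) = -0.16
V(-U - W) = (-1)²·0.96 + (-1)²·0.96 + 2·(-1)·(-1)·-0.16 = 1.6

1.600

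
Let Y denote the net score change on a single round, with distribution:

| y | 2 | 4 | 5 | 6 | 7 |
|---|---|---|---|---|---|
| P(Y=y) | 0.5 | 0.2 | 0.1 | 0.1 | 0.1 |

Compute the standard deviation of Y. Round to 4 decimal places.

E[Y] = (2)(0.5) + (4)(0.2) + (5)(0.1) + (6)(0.1) + (7)(0.1) = 3.6
E[Y²] = (2)²(0.5) + (4)²(0.2) + (5)²(0.1) + (6)²(0.1) + (7)²(0.1) = 16.2
Var(Y) = E[Y²] − (E[Y])² = 16.2 − (3.6)² = 3.24
SD(Y) = √3.24 ≈ 1.8000

1.8000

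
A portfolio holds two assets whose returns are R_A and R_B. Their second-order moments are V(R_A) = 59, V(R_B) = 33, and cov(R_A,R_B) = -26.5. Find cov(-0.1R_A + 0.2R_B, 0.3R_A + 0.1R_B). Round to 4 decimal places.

-2.4350

cov(-0.1R_A + 0.2R_B, 0.3R_A + 0.1R_B) = (-0.1)(0.3)V(R_A) + (0.2)(0.1)V(R_B) + [(-0.1)(0.1) + (0.2)(0.3)]cov(R_A,R_B)
= -0.03·59 + 0.02·33 + 0.05·-26.5 = -2.435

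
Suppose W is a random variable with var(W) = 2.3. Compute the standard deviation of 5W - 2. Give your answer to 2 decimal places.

var(5W - 2) = (5)²·2.3 = 57.5
SD(5W - 2) = √57.5 ≈ 7.58

7.58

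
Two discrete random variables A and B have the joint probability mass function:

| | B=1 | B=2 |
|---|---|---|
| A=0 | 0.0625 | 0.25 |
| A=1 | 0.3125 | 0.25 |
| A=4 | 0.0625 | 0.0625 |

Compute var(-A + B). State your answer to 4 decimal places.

E[A] = 1.0625,  E[B] = 1.5625,  E[AB] = 1.5625
var(A) = 2.5625 − (1.0625)² = 1.43359375;  var(B) = 2.6875 − (1.5625)² = 0.24609375
cov(A,B) = 1.5625 − (1.0625)(1.5625) = -0.09765625
var(-A + B) = (-1)²·1.43359375 + (1)²·0.24609375 + 2·(-1)·(1)·-0.09765625 = 1.875

1.8750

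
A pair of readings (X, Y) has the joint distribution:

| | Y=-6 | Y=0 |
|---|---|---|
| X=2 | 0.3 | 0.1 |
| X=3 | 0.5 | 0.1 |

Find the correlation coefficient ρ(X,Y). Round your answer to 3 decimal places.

-0.102

E[X] = 2.6,  E[Y] = -4.8
E[XY] = -12.6
Cov(X,Y) = E[XY] − E[X]E[Y] = -12.6 − (2.6)(-4.8) = -0.12
Var(X) = 0.24,  Var(Y) = 5.76
ρ = -0.12 / √(0.24·5.76) ≈ -0.102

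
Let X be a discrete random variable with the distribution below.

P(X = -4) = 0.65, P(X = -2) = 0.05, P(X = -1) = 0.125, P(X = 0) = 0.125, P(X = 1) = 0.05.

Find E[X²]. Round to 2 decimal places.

E[X²] = (-4)²(0.65) + (-2)²(0.05) + (-1)²(0.125) + (0)²(0.125) + (1)²(0.05) = 10.775

10.78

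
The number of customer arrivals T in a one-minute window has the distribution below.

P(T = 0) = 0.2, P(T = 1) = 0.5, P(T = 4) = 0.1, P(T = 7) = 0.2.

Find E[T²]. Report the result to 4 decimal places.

E[T²] = (0)²(0.2) + (1)²(0.5) + (4)²(0.1) + (7)²(0.2) = 11.9

11.9000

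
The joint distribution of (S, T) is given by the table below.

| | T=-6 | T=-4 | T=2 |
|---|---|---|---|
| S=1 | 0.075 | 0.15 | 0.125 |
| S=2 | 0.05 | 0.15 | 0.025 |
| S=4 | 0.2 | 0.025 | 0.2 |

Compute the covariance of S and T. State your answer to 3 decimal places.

0.275

E[S] = 2.5,  E[T] = -2.55
E[ST] = -6.1
Cov(S,T) = E[ST] − E[S]E[T] = -6.1 − (2.5)(-2.55) = 0.275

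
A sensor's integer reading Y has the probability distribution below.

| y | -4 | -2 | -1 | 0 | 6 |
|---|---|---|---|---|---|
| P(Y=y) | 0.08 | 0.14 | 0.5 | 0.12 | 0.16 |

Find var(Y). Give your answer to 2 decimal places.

8.08

E[Y] = (-4)(0.08) + (-2)(0.14) + (-1)(0.5) + (0)(0.12) + (6)(0.16) = -0.14
E[Y²] = (-4)²(0.08) + (-2)²(0.14) + (-1)²(0.5) + (0)²(0.12) + (6)²(0.16) = 8.1
var(Y) = E[Y²] − (E[Y])² = 8.1 − (-0.14)² = 8.0804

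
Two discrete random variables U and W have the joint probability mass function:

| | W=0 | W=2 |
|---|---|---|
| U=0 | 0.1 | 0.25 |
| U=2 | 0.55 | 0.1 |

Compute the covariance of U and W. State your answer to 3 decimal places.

E[U] = 1.3,  E[W] = 0.7
E[UW] = 0.4
Cov(U,W) = E[UW] − E[U]E[W] = 0.4 − (1.3)(0.7) = -0.51

-0.510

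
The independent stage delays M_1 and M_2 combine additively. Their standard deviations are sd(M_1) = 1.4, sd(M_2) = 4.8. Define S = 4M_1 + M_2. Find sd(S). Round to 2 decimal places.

Var(M_1) = 1.96, Var(M_2) = 23.04
By independence, Var(S) = (4)²Var(M_1) + (1)²Var(M_2)
= (4)²·1.96 + (1)²·23.04 = 54.4
sd(S) = √54.4 ≈ 7.38

7.38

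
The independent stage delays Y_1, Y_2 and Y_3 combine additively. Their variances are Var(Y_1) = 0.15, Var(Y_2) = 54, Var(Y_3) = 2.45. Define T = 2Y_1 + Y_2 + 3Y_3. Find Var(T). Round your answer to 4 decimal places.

76.6500

By independence, Var(T) = (2)²Var(Y_1) + (1)²Var(Y_2) + (3)²Var(Y_3)
= (2)²·0.15 + (1)²·54 + (3)²·2.45 = 76.65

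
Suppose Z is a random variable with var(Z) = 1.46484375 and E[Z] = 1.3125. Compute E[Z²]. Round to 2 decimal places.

3.19

E[Z²] = var(Z) + (E[Z])² = 1.46484375 + (1.3125)² = 3.1875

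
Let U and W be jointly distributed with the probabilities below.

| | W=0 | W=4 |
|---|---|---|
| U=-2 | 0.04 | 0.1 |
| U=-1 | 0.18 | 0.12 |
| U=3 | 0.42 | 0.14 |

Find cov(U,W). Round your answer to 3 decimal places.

-1.184

E[U] = 1.1,  E[W] = 1.44
E[UW] = 0.4
cov(U,W) = E[UW] − E[U]E[W] = 0.4 − (1.1)(1.44) = -1.184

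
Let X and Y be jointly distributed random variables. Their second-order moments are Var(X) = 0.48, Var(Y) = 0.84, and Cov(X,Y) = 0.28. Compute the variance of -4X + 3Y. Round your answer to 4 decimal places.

Var(-4X + 3Y) = (-4)²·Var(X) + (3)²·Var(Y) + 2·(-4)·(3)·Cov(X,Y)
= 16·0.48 + 9·0.84 + -24·0.28 = 8.52

8.5200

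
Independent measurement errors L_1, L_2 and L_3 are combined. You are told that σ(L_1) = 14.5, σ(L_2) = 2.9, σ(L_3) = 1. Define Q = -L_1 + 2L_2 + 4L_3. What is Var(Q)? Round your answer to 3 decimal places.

Var(L_1) = 210.25, Var(L_2) = 8.41, Var(L_3) = 1
By independence, Var(Q) = (-1)²Var(L_1) + (2)²Var(L_2) + (4)²Var(L_3)
= (-1)²·210.25 + (2)²·8.41 + (4)²·1 = 259.89

259.890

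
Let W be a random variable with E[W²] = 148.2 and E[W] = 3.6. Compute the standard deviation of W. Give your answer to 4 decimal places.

11.6293

Var(W) = 148.2 − (3.6)² = 135.24
SD(W) = √135.24 ≈ 11.6293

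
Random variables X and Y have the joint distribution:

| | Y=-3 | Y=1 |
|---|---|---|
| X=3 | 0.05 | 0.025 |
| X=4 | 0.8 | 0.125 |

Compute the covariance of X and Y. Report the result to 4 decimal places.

E[X] = 3.925,  E[Y] = -2.4
E[XY] = -9.475
cov(X,Y) = E[XY] − E[X]E[Y] = -9.475 − (3.925)(-2.4) = -0.055

-0.0550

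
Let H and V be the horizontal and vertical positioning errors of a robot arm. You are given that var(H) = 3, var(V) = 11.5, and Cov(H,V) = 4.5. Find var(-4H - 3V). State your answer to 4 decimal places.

259.5000

var(-4H - 3V) = (-4)²·var(H) + (-3)²·var(V) + 2·(-4)·(-3)·Cov(H,V)
= 16·3 + 9·11.5 + 24·4.5 = 259.5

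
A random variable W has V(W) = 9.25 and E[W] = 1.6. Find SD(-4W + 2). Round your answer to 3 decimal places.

12.166

V(-4W + 2) = (-4)²·9.25 = 148
SD(-4W + 2) = √148 ≈ 12.166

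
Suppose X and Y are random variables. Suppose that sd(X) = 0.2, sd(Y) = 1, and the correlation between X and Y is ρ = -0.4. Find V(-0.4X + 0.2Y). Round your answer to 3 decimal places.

0.059

V(X) = (0.2)² = 0.04;  V(Y) = (1)² = 1
cov(X,Y) = ρ·sd(X)·sd(Y) = -0.4·0.2·1 = -0.08
V(-0.4X + 0.2Y) = (-0.4)²·V(X) + (0.2)²·V(Y) + 2·(-0.4)·(0.2)·cov(X,Y)
= 0.16·0.04 + 0.04·1 + -0.16·-0.08 = 0.0592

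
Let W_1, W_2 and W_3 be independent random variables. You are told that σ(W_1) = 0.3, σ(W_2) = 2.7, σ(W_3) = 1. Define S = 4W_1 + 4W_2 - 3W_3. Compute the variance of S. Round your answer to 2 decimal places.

127.08

var(W_1) = 0.09, var(W_2) = 7.29, var(W_3) = 1
By independence, var(S) = (4)²var(W_1) + (4)²var(W_2) + (-3)²var(W_3)
= (4)²·0.09 + (4)²·7.29 + (-3)²·1 = 127.08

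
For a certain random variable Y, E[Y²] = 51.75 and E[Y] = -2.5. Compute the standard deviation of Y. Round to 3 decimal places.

Var(Y) = 51.75 − (-2.5)² = 45.5
SD(Y) = √45.5 ≈ 6.745

6.745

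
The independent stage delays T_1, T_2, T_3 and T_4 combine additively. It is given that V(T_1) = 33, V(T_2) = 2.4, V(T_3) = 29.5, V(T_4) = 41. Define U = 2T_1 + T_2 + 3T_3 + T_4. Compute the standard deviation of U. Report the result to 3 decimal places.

By independence, V(U) = (2)²V(T_1) + (1)²V(T_2) + (3)²V(T_3) + (1)²V(T_4)
= (2)²·33 + (1)²·2.4 + (3)²·29.5 + (1)²·41 = 440.9
SD(U) = √440.9 ≈ 20.998

20.998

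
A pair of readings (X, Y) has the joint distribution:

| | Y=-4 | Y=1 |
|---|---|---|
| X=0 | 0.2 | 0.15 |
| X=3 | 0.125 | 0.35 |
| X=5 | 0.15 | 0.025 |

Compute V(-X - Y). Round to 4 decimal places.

9.2694

E[X] = 2.3,  E[Y] = -1.375,  E[XY] = -3.325
V(X) = 8.65 − (2.3)² = 3.36;  V(Y) = 8.125 − (-1.375)² = 6.234375
Cov(X,Y) = -3.325 − (2.3)(-1.375) = -0.1625
V(-X - Y) = (-1)²·3.36 + (-1)²·6.234375 + 2·(-1)·(-1)·-0.1625 = 9.269375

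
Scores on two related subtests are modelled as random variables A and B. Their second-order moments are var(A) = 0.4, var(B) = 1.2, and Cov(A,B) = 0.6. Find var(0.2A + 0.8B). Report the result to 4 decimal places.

0.9760

var(0.2A + 0.8B) = (0.2)²·var(A) + (0.8)²·var(B) + 2·(0.2)·(0.8)·Cov(A,B)
= 0.04·0.4 + 0.64·1.2 + 0.32·0.6 = 0.976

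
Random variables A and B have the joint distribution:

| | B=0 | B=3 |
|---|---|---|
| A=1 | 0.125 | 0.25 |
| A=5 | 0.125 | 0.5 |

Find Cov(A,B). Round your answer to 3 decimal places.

E[A] = 3.5,  E[B] = 2.25
E[AB] = 8.25
Cov(A,B) = E[AB] − E[A]E[B] = 8.25 − (3.5)(2.25) = 0.375

0.375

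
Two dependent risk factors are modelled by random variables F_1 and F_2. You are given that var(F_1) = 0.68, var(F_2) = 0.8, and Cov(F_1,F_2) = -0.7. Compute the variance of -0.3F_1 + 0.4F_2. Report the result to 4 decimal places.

var(-0.3F_1 + 0.4F_2) = (-0.3)²·var(F_1) + (0.4)²·var(F_2) + 2·(-0.3)·(0.4)·Cov(F_1,F_2)
= 0.09·0.68 + 0.16·0.8 + -0.24·-0.7 = 0.3572

0.3572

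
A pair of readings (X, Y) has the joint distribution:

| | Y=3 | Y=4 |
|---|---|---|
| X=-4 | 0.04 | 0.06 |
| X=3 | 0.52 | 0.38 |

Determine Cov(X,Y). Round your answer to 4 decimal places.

-0.1120

E[X] = 2.3,  E[Y] = 3.44
E[XY] = 7.8
Cov(X,Y) = E[XY] − E[X]E[Y] = 7.8 − (2.3)(3.44) = -0.112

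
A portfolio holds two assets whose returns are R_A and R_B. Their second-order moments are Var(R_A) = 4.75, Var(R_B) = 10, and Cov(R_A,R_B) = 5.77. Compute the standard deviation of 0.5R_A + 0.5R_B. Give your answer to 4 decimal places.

2.5637

Var(0.5R_A + 0.5R_B) = (0.5)²·Var(R_A) + (0.5)²·Var(R_B) + 2·(0.5)·(0.5)·Cov(R_A,R_B)
= 0.25·4.75 + 0.25·10 + 0.5·5.77 = 6.5725
sd(0.5R_A + 0.5R_B) = √6.5725 ≈ 2.5637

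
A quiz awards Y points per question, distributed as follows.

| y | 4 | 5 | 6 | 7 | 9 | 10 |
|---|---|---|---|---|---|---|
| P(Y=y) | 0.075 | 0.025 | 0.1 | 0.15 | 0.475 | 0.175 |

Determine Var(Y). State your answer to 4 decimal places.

3.1400

E[Y] = (4)(0.075) + (5)(0.025) + (6)(0.1) + (7)(0.15) + (9)(0.475) + (10)(0.175) = 8.1
E[Y²] = (4)²(0.075) + (5)²(0.025) + (6)²(0.1) + (7)²(0.15) + (9)²(0.475) + (10)²(0.175) = 68.75
Var(Y) = E[Y²] − (E[Y])² = 68.75 − (8.1)² = 3.14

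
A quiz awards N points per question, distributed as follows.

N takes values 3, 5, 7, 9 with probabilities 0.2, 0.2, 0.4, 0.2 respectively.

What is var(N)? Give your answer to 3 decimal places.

4.160

E[N] = (3)(0.2) + (5)(0.2) + (7)(0.4) + (9)(0.2) = 6.2
E[N²] = (3)²(0.2) + (5)²(0.2) + (7)²(0.4) + (9)²(0.2) = 42.6
var(N) = E[N²] − (E[N])² = 42.6 − (6.2)² = 4.16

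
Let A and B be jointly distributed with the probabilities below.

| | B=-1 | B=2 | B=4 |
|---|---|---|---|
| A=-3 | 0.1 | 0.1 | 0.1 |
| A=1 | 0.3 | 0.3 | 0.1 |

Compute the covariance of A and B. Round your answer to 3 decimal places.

-0.560

E[A] = -0.2,  E[B] = 1.2
E[AB] = -0.8
cov(A,B) = E[AB] − E[A]E[B] = -0.8 − (-0.2)(1.2) = -0.56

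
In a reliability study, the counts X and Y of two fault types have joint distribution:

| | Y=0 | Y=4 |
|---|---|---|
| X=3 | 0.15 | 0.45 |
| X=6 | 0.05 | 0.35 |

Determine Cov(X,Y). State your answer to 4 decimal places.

0.3600

E[X] = 4.2,  E[Y] = 3.2
E[XY] = 13.8
Cov(X,Y) = E[XY] − E[X]E[Y] = 13.8 − (4.2)(3.2) = 0.36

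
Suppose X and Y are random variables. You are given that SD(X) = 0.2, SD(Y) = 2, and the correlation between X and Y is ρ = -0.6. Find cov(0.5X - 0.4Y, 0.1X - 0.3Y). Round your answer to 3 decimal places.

Var(X) = (0.2)² = 0.04;  Var(Y) = (2)² = 4
cov(X,Y) = ρ·SD(X)·SD(Y) = -0.6·0.2·2 = -0.24
cov(0.5X - 0.4Y, 0.1X - 0.3Y) = (0.5)(0.1)Var(X) + (-0.4)(-0.3)Var(Y) + [(0.5)(-0.3) + (-0.4)(0.1)]cov(X,Y)
= 0.05·0.04 + 0.12·4 + -0.19·-0.24 = 0.5276

0.528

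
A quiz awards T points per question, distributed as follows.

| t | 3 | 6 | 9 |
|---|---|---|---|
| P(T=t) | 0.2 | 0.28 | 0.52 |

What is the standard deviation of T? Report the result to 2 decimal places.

E[T] = (3)(0.2) + (6)(0.28) + (9)(0.52) = 6.96
E[T²] = (3)²(0.2) + (6)²(0.28) + (9)²(0.52) = 54
Var(T) = E[T²] − (E[T])² = 54 − (6.96)² = 5.5584
σ(T) = √5.5584 ≈ 2.36

2.36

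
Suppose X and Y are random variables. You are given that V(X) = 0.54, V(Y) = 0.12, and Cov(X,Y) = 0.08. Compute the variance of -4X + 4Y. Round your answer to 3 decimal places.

8.000

V(-4X + 4Y) = (-4)²·V(X) + (4)²·V(Y) + 2·(-4)·(4)·Cov(X,Y)
= 16·0.54 + 16·0.12 + -32·0.08 = 8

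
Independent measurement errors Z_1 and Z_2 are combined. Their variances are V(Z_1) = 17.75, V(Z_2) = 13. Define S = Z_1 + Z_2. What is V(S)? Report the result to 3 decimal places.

By independence, V(S) = (1)²V(Z_1) + (1)²V(Z_2)
= (1)²·17.75 + (1)²·13 = 30.75

30.750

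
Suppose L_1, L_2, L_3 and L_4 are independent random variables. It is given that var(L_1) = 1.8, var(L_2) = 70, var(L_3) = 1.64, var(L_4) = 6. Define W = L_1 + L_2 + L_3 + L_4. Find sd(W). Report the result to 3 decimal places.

8.913

By independence, var(W) = (1)²var(L_1) + (1)²var(L_2) + (1)²var(L_3) + (1)²var(L_4)
= (1)²·1.8 + (1)²·70 + (1)²·1.64 + (1)²·6 = 79.44
sd(W) = √79.44 ≈ 8.913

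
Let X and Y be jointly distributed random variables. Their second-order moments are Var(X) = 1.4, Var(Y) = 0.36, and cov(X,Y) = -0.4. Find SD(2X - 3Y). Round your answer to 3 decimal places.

Var(2X - 3Y) = (2)²·Var(X) + (-3)²·Var(Y) + 2·(2)·(-3)·cov(X,Y)
= 4·1.4 + 9·0.36 + -12·-0.4 = 13.64
SD(2X - 3Y) = √13.64 ≈ 3.693

3.693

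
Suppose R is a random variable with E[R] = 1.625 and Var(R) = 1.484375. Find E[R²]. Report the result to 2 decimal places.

E[R²] = Var(R) + (E[R])² = 1.484375 + (1.625)² = 4.125

4.13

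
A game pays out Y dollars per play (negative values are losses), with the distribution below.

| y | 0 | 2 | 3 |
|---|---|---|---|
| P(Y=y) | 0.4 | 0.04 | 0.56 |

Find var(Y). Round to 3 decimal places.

E[Y] = (0)(0.4) + (2)(0.04) + (3)(0.56) = 1.76
E[Y²] = (0)²(0.4) + (2)²(0.04) + (3)²(0.56) = 5.2
var(Y) = E[Y²] − (E[Y])² = 5.2 − (1.76)² = 2.1024

2.102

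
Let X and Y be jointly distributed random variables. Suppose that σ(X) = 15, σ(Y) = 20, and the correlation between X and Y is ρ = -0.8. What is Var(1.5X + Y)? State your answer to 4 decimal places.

186.2500

Var(X) = (15)² = 225;  Var(Y) = (20)² = 400
cov(X,Y) = ρ·σ(X)·σ(Y) = -0.8·15·20 = -240
Var(1.5X + Y) = (1.5)²·Var(X) + (1)²·Var(Y) + 2·(1.5)·(1)·cov(X,Y)
= 2.25·225 + 1·400 + 3·-240 = 186.25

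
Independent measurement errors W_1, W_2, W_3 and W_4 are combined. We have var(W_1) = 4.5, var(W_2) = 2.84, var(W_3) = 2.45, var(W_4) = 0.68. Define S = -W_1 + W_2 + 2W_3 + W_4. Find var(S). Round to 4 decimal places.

17.8200

By independence, var(S) = (-1)²var(W_1) + (1)²var(W_2) + (2)²var(W_3) + (1)²var(W_4)
= (-1)²·4.5 + (1)²·2.84 + (2)²·2.45 + (1)²·0.68 = 17.82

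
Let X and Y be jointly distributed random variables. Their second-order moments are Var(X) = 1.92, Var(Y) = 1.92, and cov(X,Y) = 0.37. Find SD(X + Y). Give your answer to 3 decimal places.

2.140

Var(X + Y) = (1)²·Var(X) + (1)²·Var(Y) + 2·(1)·(1)·cov(X,Y)
= 1·1.92 + 1·1.92 + 2·0.37 = 4.58
SD(X + Y) = √4.58 ≈ 2.140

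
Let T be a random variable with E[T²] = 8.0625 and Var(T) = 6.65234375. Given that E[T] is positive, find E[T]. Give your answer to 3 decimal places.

1.188

(E[T])² = E[T²] − Var(T) = 8.0625 − 6.65234375 = 1.41015625
E[T] = √1.41015625 = 1.1875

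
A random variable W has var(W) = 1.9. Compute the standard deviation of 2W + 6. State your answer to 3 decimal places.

var(2W + 6) = (2)²·1.9 = 7.6
sd(2W + 6) = √7.6 ≈ 2.757

2.757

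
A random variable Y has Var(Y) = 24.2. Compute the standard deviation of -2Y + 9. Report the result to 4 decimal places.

Var(-2Y + 9) = (-2)²·24.2 = 96.8
SD(-2Y + 9) = √96.8 ≈ 9.8387

9.8387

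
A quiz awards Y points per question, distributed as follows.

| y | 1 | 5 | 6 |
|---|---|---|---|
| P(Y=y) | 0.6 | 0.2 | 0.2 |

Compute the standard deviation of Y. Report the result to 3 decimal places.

E[Y] = (1)(0.6) + (5)(0.2) + (6)(0.2) = 2.8
E[Y²] = (1)²(0.6) + (5)²(0.2) + (6)²(0.2) = 12.8
var(Y) = E[Y²] − (E[Y])² = 12.8 − (2.8)² = 4.96
SD(Y) = √4.96 ≈ 2.227

2.227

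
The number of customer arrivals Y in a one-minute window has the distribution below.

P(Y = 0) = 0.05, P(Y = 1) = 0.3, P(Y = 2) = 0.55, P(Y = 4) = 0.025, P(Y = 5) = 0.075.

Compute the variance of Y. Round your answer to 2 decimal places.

1.26

E[Y] = (0)(0.05) + (1)(0.3) + (2)(0.55) + (4)(0.025) + (5)(0.075) = 1.875
E[Y²] = (0)²(0.05) + (1)²(0.3) + (2)²(0.55) + (4)²(0.025) + (5)²(0.075) = 4.775
V(Y) = E[Y²] − (E[Y])² = 4.775 − (1.875)² = 1.259375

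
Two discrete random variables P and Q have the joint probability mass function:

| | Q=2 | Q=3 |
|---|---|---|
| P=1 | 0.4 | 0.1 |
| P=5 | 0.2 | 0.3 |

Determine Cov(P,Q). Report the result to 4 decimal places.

E[P] = 3,  E[Q] = 2.4
E[PQ] = 7.6
Cov(P,Q) = E[PQ] − E[P]E[Q] = 7.6 − (3)(2.4) = 0.4

0.4000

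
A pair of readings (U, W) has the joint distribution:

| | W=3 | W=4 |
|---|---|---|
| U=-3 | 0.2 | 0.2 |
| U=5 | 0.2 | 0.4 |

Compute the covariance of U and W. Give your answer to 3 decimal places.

E[U] = 1.8,  E[W] = 3.6
E[UW] = 6.8
Cov(U,W) = E[UW] − E[U]E[W] = 6.8 − (1.8)(3.6) = 0.32

0.320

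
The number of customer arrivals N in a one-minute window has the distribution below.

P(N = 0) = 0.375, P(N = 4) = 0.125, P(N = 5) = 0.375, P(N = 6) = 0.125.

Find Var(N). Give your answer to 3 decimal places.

6.109

E[N] = (0)(0.375) + (4)(0.125) + (5)(0.375) + (6)(0.125) = 3.125
E[N²] = (0)²(0.375) + (4)²(0.125) + (5)²(0.375) + (6)²(0.125) = 15.875
Var(N) = E[N²] − (E[N])² = 15.875 − (3.125)² = 6.109375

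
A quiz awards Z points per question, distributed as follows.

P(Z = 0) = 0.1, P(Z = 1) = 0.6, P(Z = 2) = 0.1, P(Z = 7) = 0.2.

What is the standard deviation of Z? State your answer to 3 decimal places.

2.441

E[Z] = (0)(0.1) + (1)(0.6) + (2)(0.1) + (7)(0.2) = 2.2
E[Z²] = (0)²(0.1) + (1)²(0.6) + (2)²(0.1) + (7)²(0.2) = 10.8
var(Z) = E[Z²] − (E[Z])² = 10.8 − (2.2)² = 5.96
sd(Z) = √5.96 ≈ 2.441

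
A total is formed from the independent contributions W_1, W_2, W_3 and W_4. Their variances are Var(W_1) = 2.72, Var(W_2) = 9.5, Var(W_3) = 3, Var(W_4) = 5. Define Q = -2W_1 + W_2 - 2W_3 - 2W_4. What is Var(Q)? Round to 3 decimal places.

52.380

By independence, Var(Q) = (-2)²Var(W_1) + (1)²Var(W_2) + (-2)²Var(W_3) + (-2)²Var(W_4)
= (-2)²·2.72 + (1)²·9.5 + (-2)²·3 + (-2)²·5 = 52.38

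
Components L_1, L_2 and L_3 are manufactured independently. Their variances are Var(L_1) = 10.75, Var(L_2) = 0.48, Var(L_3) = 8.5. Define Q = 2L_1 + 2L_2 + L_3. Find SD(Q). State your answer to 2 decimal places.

7.31

By independence, Var(Q) = (2)²Var(L_1) + (2)²Var(L_2) + (1)²Var(L_3)
= (2)²·10.75 + (2)²·0.48 + (1)²·8.5 = 53.42
SD(Q) = √53.42 ≈ 7.31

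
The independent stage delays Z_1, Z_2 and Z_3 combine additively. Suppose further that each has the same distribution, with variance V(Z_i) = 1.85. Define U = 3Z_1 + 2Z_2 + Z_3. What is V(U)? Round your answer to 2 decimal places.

25.90

By independence, V(U) = (3)²V(Z_1) + (2)²V(Z_2) + (1)²V(Z_3)
= (3)²·1.85 + (2)²·1.85 + (1)²·1.85 = 25.9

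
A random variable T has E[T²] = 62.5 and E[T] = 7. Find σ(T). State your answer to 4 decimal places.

3.6742

Var(T) = 62.5 − (7)² = 13.5
σ(T) = √13.5 ≈ 3.6742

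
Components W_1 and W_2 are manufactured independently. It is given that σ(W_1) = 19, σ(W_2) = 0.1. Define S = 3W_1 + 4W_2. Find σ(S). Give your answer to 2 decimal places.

V(W_1) = 361, V(W_2) = 0.01
By independence, V(S) = (3)²V(W_1) + (4)²V(W_2)
= (3)²·361 + (4)²·0.01 = 3249.16
σ(S) = √3249.16 ≈ 57.00

57.00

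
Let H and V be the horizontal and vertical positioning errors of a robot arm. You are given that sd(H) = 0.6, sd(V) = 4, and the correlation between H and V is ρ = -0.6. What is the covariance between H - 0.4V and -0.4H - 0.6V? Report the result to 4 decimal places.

4.3296

var(H) = (0.6)² = 0.36;  var(V) = (4)² = 16
Cov(H,V) = ρ·sd(H)·sd(V) = -0.6·0.6·4 = -1.44
Cov(H - 0.4V, -0.4H - 0.6V) = (1)(-0.4)var(H) + (-0.4)(-0.6)var(V) + [(1)(-0.6) + (-0.4)(-0.4)]Cov(H,V)
= -0.4·0.36 + 0.24·16 + -0.44·-1.44 = 4.3296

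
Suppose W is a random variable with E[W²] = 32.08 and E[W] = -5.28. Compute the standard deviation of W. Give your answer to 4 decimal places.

Var(W) = 32.08 − (-5.28)² = 4.2016
SD(W) = √4.2016 ≈ 2.0498

2.0498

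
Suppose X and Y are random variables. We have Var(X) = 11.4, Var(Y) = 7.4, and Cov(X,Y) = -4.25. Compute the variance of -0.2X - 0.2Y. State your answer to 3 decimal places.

0.412

Var(-0.2X - 0.2Y) = (-0.2)²·Var(X) + (-0.2)²·Var(Y) + 2·(-0.2)·(-0.2)·Cov(X,Y)
= 0.04·11.4 + 0.04·7.4 + 0.08·-4.25 = 0.412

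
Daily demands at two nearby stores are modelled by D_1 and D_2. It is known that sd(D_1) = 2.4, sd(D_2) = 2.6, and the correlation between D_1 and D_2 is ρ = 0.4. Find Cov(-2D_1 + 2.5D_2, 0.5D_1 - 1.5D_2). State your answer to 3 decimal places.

-20.502

Var(D_1) = (2.4)² = 5.76;  Var(D_2) = (2.6)² = 6.76
Cov(D_1,D_2) = ρ·sd(D_1)·sd(D_2) = 0.4·2.4·2.6 = 2.496
Cov(-2D_1 + 2.5D_2, 0.5D_1 - 1.5D_2) = (-2)(0.5)Var(D_1) + (2.5)(-1.5)Var(D_2) + [(-2)(-1.5) + (2.5)(0.5)]Cov(D_1,D_2)
= -1·5.76 + -3.75·6.76 + 4.25·2.496 = -20.502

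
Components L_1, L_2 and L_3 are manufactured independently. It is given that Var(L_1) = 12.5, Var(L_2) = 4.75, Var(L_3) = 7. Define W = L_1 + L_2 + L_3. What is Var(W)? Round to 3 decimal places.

24.250

By independence, Var(W) = (1)²Var(L_1) + (1)²Var(L_2) + (1)²Var(L_3)
= (1)²·12.5 + (1)²·4.75 + (1)²·7 = 24.25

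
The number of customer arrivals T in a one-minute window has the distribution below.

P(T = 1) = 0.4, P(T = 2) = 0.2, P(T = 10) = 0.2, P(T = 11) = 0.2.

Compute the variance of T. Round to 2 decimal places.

20.40

E[T] = (1)(0.4) + (2)(0.2) + (10)(0.2) + (11)(0.2) = 5
E[T²] = (1)²(0.4) + (2)²(0.2) + (10)²(0.2) + (11)²(0.2) = 45.4
Var(T) = E[T²] − (E[T])² = 45.4 − (5)² = 20.4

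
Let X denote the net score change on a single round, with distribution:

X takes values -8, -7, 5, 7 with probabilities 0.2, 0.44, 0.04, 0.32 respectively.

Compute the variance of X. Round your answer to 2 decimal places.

E[X] = (-8)(0.2) + (-7)(0.44) + (5)(0.04) + (7)(0.32) = -2.24
E[X²] = (-8)²(0.2) + (-7)²(0.44) + (5)²(0.04) + (7)²(0.32) = 51.04
Var(X) = E[X²] − (E[X])² = 51.04 − (-2.24)² = 46.0224

46.02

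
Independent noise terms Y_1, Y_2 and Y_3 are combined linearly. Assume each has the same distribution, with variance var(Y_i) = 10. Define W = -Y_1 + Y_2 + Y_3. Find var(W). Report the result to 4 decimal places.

30.0000

By independence, var(W) = (-1)²var(Y_1) + (1)²var(Y_2) + (1)²var(Y_3)
= (-1)²·10 + (1)²·10 + (1)²·10 = 30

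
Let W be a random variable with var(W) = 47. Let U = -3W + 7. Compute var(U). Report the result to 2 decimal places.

423.00

var(-3W + 7) = (-3)²·var(W) = 9·47 = 423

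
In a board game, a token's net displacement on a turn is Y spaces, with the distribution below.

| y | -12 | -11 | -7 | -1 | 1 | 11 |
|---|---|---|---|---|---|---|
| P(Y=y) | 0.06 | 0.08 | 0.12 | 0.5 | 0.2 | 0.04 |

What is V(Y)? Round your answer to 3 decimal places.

E[Y] = (-12)(0.06) + (-11)(0.08) + (-7)(0.12) + (-1)(0.5) + (1)(0.2) + (11)(0.04) = -2.3
E[Y²] = (-12)²(0.06) + (-11)²(0.08) + (-7)²(0.12) + (-1)²(0.5) + (1)²(0.2) + (11)²(0.04) = 29.74
V(Y) = E[Y²] − (E[Y])² = 29.74 − (-2.3)² = 24.45

24.450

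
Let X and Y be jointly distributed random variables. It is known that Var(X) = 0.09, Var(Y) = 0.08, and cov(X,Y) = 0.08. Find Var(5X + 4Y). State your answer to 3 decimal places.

Var(5X + 4Y) = (5)²·Var(X) + (4)²·Var(Y) + 2·(5)·(4)·cov(X,Y)
= 25·0.09 + 16·0.08 + 40·0.08 = 6.73

6.730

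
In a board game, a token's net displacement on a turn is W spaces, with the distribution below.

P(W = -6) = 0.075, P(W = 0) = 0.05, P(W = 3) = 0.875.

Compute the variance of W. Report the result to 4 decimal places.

5.8444

E[W] = (-6)(0.075) + (0)(0.05) + (3)(0.875) = 2.175
E[W²] = (-6)²(0.075) + (0)²(0.05) + (3)²(0.875) = 10.575
Var(W) = E[W²] − (E[W])² = 10.575 − (2.175)² = 5.844375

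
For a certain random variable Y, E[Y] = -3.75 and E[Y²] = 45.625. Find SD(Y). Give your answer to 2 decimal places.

5.62

Var(Y) = 45.625 − (-3.75)² = 31.5625
SD(Y) = √31.5625 ≈ 5.62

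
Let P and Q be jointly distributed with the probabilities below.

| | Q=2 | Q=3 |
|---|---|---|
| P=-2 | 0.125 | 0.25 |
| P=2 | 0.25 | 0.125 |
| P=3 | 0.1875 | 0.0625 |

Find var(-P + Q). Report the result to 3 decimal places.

5.715

E[P] = 0.75,  E[Q] = 2.4375,  E[PQ] = 1.4375
var(P) = 5.25 − (0.75)² = 4.6875;  var(Q) = 6.1875 − (2.4375)² = 0.24609375
Cov(P,Q) = 1.4375 − (0.75)(2.4375) = -0.390625
var(-P + Q) = (-1)²·4.6875 + (1)²·0.24609375 + 2·(-1)·(1)·-0.390625 = 5.71484375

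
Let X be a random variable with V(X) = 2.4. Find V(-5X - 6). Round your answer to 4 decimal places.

V(-5X - 6) = (-5)²·V(X) = 25·2.4 = 60

60.0000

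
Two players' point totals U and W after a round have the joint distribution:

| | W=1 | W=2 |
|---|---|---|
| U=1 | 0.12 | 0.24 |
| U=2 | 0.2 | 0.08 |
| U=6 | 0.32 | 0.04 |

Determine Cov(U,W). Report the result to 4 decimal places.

-0.4688

E[U] = 3.08,  E[W] = 1.36
E[UW] = 3.72
Cov(U,W) = E[UW] − E[U]E[W] = 3.72 − (3.08)(1.36) = -0.4688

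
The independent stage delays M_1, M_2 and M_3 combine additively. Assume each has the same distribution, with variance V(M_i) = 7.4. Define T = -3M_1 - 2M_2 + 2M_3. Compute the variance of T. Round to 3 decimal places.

125.800

By independence, V(T) = (-3)²V(M_1) + (-2)²V(M_2) + (2)²V(M_3)
= (-3)²·7.4 + (-2)²·7.4 + (2)²·7.4 = 125.8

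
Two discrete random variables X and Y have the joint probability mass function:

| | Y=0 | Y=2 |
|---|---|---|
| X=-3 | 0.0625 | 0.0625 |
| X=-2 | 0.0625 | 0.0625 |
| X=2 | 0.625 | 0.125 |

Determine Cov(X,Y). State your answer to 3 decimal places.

E[X] = 0.875,  E[Y] = 0.5
E[XY] = -0.125
Cov(X,Y) = E[XY] − E[X]E[Y] = -0.125 − (0.875)(0.5) = -0.5625

-0.563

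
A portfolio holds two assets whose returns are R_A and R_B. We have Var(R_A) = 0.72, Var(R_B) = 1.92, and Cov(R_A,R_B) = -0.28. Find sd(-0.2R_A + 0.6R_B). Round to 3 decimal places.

0.887

Var(-0.2R_A + 0.6R_B) = (-0.2)²·Var(R_A) + (0.6)²·Var(R_B) + 2·(-0.2)·(0.6)·Cov(R_A,R_B)
= 0.04·0.72 + 0.36·1.92 + -0.24·-0.28 = 0.7872
sd(-0.2R_A + 0.6R_B) = √0.7872 ≈ 0.887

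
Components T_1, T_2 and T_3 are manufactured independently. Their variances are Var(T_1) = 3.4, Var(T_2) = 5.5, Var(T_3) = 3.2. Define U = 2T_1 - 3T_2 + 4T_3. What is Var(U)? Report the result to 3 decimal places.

By independence, Var(U) = (2)²Var(T_1) + (-3)²Var(T_2) + (4)²Var(T_3)
= (2)²·3.4 + (-3)²·5.5 + (4)²·3.2 = 114.3

114.300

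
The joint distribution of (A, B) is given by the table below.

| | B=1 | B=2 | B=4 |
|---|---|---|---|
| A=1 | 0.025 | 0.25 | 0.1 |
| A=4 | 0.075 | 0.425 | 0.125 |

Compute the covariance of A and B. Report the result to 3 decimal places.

E[A] = 2.875,  E[B] = 2.35
E[AB] = 6.625
Cov(A,B) = E[AB] − E[A]E[B] = 6.625 − (2.875)(2.35) = -0.13125

-0.131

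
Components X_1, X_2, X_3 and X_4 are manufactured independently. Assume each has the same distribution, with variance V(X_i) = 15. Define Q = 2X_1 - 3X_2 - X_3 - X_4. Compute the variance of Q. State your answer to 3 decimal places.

225.000

By independence, V(Q) = (2)²V(X_1) + (-3)²V(X_2) + (-1)²V(X_3) + (-1)²V(X_4)
= (2)²·15 + (-3)²·15 + (-1)²·15 + (-1)²·15 = 225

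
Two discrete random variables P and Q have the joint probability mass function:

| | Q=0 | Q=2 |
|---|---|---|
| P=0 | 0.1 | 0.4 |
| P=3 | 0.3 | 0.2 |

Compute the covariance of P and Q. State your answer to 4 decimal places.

E[P] = 1.5,  E[Q] = 1.2
E[PQ] = 1.2
Cov(P,Q) = E[PQ] − E[P]E[Q] = 1.2 − (1.5)(1.2) = -0.6

-0.6000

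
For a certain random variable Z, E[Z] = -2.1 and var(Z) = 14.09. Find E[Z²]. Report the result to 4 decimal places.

E[Z²] = var(Z) + (E[Z])² = 14.09 + (-2.1)² = 18.5

18.5000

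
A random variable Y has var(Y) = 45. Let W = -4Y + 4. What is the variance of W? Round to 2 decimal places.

var(-4Y + 4) = (-4)²·var(Y) = 16·45 = 720

720.00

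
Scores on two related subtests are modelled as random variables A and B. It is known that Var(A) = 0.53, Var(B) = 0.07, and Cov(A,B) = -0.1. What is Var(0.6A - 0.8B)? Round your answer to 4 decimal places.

Var(0.6A - 0.8B) = (0.6)²·Var(A) + (-0.8)²·Var(B) + 2·(0.6)·(-0.8)·Cov(A,B)
= 0.36·0.53 + 0.64·0.07 + -0.96·-0.1 = 0.3316

0.3316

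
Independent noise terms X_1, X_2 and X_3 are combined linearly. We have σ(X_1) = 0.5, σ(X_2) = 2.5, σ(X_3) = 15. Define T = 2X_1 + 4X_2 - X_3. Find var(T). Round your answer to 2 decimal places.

var(X_1) = 0.25, var(X_2) = 6.25, var(X_3) = 225
By independence, var(T) = (2)²var(X_1) + (4)²var(X_2) + (-1)²var(X_3)
= (2)²·0.25 + (4)²·6.25 + (-1)²·225 = 326

326.00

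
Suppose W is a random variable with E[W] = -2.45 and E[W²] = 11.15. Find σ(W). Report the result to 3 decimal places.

2.269

Var(W) = 11.15 − (-2.45)² = 5.1475
σ(W) = √5.1475 ≈ 2.269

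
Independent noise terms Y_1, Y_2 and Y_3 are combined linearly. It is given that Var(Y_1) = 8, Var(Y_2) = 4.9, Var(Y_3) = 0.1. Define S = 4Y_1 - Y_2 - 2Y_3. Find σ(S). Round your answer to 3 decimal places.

By independence, Var(S) = (4)²Var(Y_1) + (-1)²Var(Y_2) + (-2)²Var(Y_3)
= (4)²·8 + (-1)²·4.9 + (-2)²·0.1 = 133.3
σ(S) = √133.3 ≈ 11.546

11.546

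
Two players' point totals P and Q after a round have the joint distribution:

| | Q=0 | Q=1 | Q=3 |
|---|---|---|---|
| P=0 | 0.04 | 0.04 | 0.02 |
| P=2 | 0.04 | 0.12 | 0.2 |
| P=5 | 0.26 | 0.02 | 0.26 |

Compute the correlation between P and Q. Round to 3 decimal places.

E[P] = 3.42,  E[Q] = 1.62
E[PQ] = 5.44
Cov(P,Q) = E[PQ] − E[P]E[Q] = 5.44 − (3.42)(1.62) = -0.1004
Var(P) = 3.2436,  Var(Q) = 1.8756
ρ = -0.1004 / √(3.2436·1.8756) ≈ -0.041

-0.041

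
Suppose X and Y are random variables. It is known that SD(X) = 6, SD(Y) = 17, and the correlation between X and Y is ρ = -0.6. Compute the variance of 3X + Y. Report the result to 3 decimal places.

245.800

V(X) = (6)² = 36;  V(Y) = (17)² = 289
cov(X,Y) = ρ·SD(X)·SD(Y) = -0.6·6·17 = -61.2
V(3X + Y) = (3)²·V(X) + (1)²·V(Y) + 2·(3)·(1)·cov(X,Y)
= 9·36 + 1·289 + 6·-61.2 = 245.8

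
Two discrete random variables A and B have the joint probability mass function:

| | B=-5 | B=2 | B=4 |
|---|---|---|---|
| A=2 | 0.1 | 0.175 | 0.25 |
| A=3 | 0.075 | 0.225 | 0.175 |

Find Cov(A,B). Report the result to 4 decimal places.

0.0031

E[A] = 2.475,  E[B] = 1.625
E[AB] = 4.025
Cov(A,B) = E[AB] − E[A]E[B] = 4.025 − (2.475)(1.625) = 0.003125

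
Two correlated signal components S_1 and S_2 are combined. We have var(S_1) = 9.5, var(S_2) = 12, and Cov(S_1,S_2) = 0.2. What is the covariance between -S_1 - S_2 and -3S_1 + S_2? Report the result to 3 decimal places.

Cov(-S_1 - S_2, -3S_1 + S_2) = (-1)(-3)var(S_1) + (-1)(1)var(S_2) + [(-1)(1) + (-1)(-3)]Cov(S_1,S_2)
= 3·9.5 + -1·12 + 2·0.2 = 16.9

16.900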